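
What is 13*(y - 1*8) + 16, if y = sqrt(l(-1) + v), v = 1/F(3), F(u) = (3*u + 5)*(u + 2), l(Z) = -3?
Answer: -88 + 13*I*sqrt(14630)/70 ≈ -88.0 + 22.463*I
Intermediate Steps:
F(u) = (2 + u)*(5 + 3*u) (F(u) = (5 + 3*u)*(2 + u) = (2 + u)*(5 + 3*u))
v = 1/70 (v = 1/(10 + 3*3**2 + 11*3) = 1/(10 + 3*9 + 33) = 1/(10 + 27 + 33) = 1/70 ≈ 0.014286)
y = I*sqrt(14630)/70 (y = sqrt(-3 + 1/70) = sqrt(-209/70) = I*sqrt(14630)/70 ≈ 1.7279*I)
13*(y - 1*8) + 16 = 13*(I*sqrt(14630)/70 - 1*8) + 16 = 13*(I*sqrt(14630)/70 - 8) + 16 = 13*(-8 + I*sqrt(14630)/70) + 16 = (-104 + 13*I*sqrt(14630)/70) + 16 = -88 + 13*I*sqrt(14630)/70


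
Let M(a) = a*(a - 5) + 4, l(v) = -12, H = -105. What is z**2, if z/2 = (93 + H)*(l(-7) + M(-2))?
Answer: 20736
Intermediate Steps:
M(a) = 4 + a*(-5 + a) (M(a) = a*(-5 + a) + 4 = 4 + a*(-5 + a))
z = -144 (z = 2*((93 - 105)*(-12 + (4 + (-2)**2 - 5*(-2)))) = 2*(-12*(-12 + (4 + 4 + 10))) = 2*(-12*(-12 + 18)) = 2*(-12*6) = 2*(-72) = -144)
z**2 = (-144)**2 = 20736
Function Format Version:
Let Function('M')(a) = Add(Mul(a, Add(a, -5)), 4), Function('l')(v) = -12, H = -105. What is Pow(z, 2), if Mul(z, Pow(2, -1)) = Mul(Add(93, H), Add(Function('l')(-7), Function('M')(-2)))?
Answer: 20736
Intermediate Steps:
Function('M')(a) = Add(4, Mul(a, Add(-5, a))) (Function('M')(a) = Add(Mul(a, Add(-5, a)), 4) = Add(4, Mul(a, Add(-5, a))))
z = -144 (z = Mul(2, Mul(Add(93, -105), Add(-12, Add(4, Pow(-2, 2), Mul(-5, -2))))) = Mul(2, Mul(-12, Add(-12, Add(4, 4, 10)))) = Mul(2, Mul(-12, Add(-12, 18))) = Mul(2, Mul(-12, 6)) = Mul(2, -72) = -144)
Pow(z, 2) = Pow(-144, 2) = 20736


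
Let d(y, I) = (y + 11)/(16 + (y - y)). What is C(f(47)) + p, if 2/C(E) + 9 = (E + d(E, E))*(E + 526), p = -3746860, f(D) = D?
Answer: -869245291964/231993 ≈ -3.7469e+6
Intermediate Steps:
d(y, I) = 11/16 + y/16 (d(y, I) = (11 + y)/(16 + 0) = (11 + y)/16 = (11 + y)*(1/16) = 11/16 + y/16)
C(E) = 2/(-9 + (526 + E)*(11/16 + 17*E/16)) (C(E) = 2/(-9 + (E + (11/16 + E/16))*(E + 526)) = 2/(-9 + (11/16 + 17*E/16)*(526 + E)) = 2/(-9 + (526 + E)*(11/16 + 17*E/16)))
C(f(47)) + p = 32/(5642 + 17*47² + 8953*47) - 3746860 = 32/(5642 + 17*2209 + 420791) - 3746860 = 32/(5642 + 37553 + 420791) - 3746860 = 32/463986 - 3746860 = 32*(1/463986) - 3746860 = 16/231993 - 3746860 = -869245291964/231993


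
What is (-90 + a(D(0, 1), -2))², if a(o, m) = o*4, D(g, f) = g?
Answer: 8100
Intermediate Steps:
a(o, m) = 4*o
(-90 + a(D(0, 1), -2))² = (-90 + 4*0)² = (-90 + 0)² = (-90)² = 8100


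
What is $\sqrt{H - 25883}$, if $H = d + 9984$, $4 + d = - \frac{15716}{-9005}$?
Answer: $\frac{i \sqrt{1289433144995}}{9005} \approx 126.1 i$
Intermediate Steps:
$d = - \frac{20304}{9005}$ ($d = -4 - \frac{15716}{-9005} = -4 - - \frac{15716}{9005} = -4 + \frac{15716}{9005} = - \frac{20304}{9005} \approx -2.2547$)
$H = \frac{89885616}{9005}$ ($H = - \frac{20304}{9005} + 9984 = \frac{89885616}{9005} \approx 9981.8$)
$\sqrt{H - 25883} = \sqrt{\frac{89885616}{9005} - 25883} = \sqrt{- \frac{143190799}{9005}} = \frac{i \sqrt{1289433144995}}{9005}$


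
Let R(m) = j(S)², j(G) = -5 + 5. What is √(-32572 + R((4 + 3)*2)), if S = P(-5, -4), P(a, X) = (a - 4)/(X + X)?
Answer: 2*I*√8143 ≈ 180.48*I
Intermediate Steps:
P(a, X) = (-4 + a)/(2*X) (P(a, X) = (-4 + a)/((2*X)) = (-4 + a)*(1/(2*X)) = (-4 + a)/(2*X))
S = 9/8 (S = (½)*(-4 - 5)/(-4) = (½)*(-¼)*(-9) = 9/8 ≈ 1.1250)
j(G) = 0
R(m) = 0 (R(m) = 0² = 0)
√(-32572 + R((4 + 3)*2)) = √(-32572 + 0) = √(-32572) = 2*I*√8143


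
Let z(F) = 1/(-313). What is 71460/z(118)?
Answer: -22366980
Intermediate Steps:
z(F) = -1/313
71460/z(118) = 71460/(-1/313) = 71460*(-313) = -22366980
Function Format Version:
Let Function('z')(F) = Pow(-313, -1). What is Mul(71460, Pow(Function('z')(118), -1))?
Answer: -22366980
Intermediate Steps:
Function('z')(F) = Rational(-1, 313)
Mul(71460, Pow(Function('z')(118), -1)) = Mul(71460, Pow(Rational(-1, 313), -1)) = Mul(71460, -313) = -22366980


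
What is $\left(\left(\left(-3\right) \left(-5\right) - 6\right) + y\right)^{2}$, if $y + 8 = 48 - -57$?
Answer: $11236$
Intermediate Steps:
$y = 97$ ($y = -8 + \left(48 - -57\right) = -8 + \left(48 + 57\right) = -8 + 105 = 97$)
$\left(\left(\left(-3\right) \left(-5\right) - 6\right) + y\right)^{2} = \left(\left(\left(-3\right) \left(-5\right) - 6\right) + 97\right)^{2} = \left(\left(15 - 6\right) + 97\right)^{2} = \left(9 + 97\right)^{2} = 106^{2} = 11236$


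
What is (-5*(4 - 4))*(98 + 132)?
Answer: 0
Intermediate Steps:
(-5*(4 - 4))*(98 + 132) = -5*0*230 = 0*230 = 0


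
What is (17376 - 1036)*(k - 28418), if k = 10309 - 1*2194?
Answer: -331751020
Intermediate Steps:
k = 8115 (k = 10309 - 2194 = 8115)
(17376 - 1036)*(k - 28418) = (17376 - 1036)*(8115 - 28418) = 16340*(-20303) = -331751020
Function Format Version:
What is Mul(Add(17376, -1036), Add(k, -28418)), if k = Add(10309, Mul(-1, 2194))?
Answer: -331751020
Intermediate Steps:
k = 8115 (k = Add(10309, -2194) = 8115)
Mul(Add(17376, -1036), Add(k, -28418)) = Mul(Add(17376, -1036), Add(8115, -28418)) = Mul(16340, -20303) = -331751020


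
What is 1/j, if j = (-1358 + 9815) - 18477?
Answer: -1/10020 ≈ -9.9800e-5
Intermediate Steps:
j = -10020 (j = 8457 - 18477 = -10020)
1/j = 1/(-10020) = -1/10020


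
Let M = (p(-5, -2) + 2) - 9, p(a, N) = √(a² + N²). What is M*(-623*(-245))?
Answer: -1068445 + 152635*√29 ≈ -2.4648e+5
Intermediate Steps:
p(a, N) = √(N² + a²)
M = -7 + √29 (M = (√((-2)² + (-5)²) + 2) - 9 = (√(4 + 25) + 2) - 9 = (√29 + 2) - 9 = (2 + √29) - 9 = -7 + √29 ≈ -1.6148)
M*(-623*(-245)) = (-7 + √29)*(-623*(-245)) = (-7 + √29)*152635 = -1068445 + 152635*√29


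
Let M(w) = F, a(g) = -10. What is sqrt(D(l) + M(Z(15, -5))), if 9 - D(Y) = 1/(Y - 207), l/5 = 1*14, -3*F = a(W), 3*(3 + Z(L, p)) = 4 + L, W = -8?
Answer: 4*sqrt(130287)/411 ≈ 3.5129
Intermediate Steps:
Z(L, p) = -5/3 + L/3 (Z(L, p) = -3 + (4 + L)/3 = -3 + (4/3 + L/3) = -5/3 + L/3)
F = 10/3 (F = -1/3*(-10) = 10/3 ≈ 3.3333)
l = 70 (l = 5*(1*14) = 5*14 = 70)
M(w) = 10/3
D(Y) = 9 - 1/(-207 + Y) (D(Y) = 9 - 1/(Y - 207) = 9 - 1/(-207 + Y))
sqrt(D(l) + M(Z(15, -5))) = sqrt((-1864 + 9*70)/(-207 + 70) + 10/3) = sqrt((-1864 + 630)/(-137) + 10/3) = sqrt(-1/137*(-1234) + 10/3) = sqrt(1234/137 + 10/3) = sqrt(5072/411) = 4*sqrt(130287)/411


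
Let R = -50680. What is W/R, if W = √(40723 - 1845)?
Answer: -√38878/50680 ≈ -0.0038906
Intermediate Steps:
W = √38878 ≈ 197.18
W/R = √38878/(-50680) = √38878*(-1/50680) = -√38878/50680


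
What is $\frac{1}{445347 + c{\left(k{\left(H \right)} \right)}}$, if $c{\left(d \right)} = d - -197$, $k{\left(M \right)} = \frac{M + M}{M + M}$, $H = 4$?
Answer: $\frac{1}{445545} \approx 2.2444 \cdot 10^{-6}$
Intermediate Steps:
$k{\left(M \right)} = 1$ ($k{\left(M \right)} = \frac{2 M}{2 M} = 2 M \frac{1}{2 M} = 1$)
$c{\left(d \right)} = 197 + d$ ($c{\left(d \right)} = d + 197 = 197 + d$)
$\frac{1}{445347 + c{\left(k{\left(H \right)} \right)}} = \frac{1}{445347 + \left(197 + 1\right)} = \frac{1}{445347 + 198} = \frac{1}{445545}$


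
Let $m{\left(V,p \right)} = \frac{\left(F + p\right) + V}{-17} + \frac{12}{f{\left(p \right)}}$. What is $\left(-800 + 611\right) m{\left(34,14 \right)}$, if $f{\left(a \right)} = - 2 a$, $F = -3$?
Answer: $\frac{9882}{17} \approx 581.29$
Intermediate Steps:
$m{\left(V,p \right)} = \frac{3}{17} - \frac{6}{p} - \frac{V}{17} - \frac{p}{17}$ ($m{\left(V,p \right)} = \frac{\left(-3 + p\right) + V}{-17} + \frac{12}{\left(-2\right) p} = \left(-3 + V + p\right) \left(- \frac{1}{17}\right) + 12 \left(- \frac{1}{2 p}\right) = \left(\frac{3}{17} - \frac{V}{17} - \frac{p}{17}\right) - \frac{6}{p} = \frac{3}{17} - \frac{6}{p} - \frac{V}{17} - \frac{p}{17}$)
$\left(-800 + 611\right) m{\left(34,14 \right)} = \left(-800 + 611\right) \frac{-102 - 14 \left(-3 + 34 + 14\right)}{17 \cdot 14} = - 189 \cdot \frac{1}{17} \cdot \frac{1}{14} \left(-102 - 14 \cdot 45\right) = - 189 \cdot \frac{1}{17} \cdot \frac{1}{14} \left(-102 - 630\right) = - 189 \cdot \frac{1}{17} \cdot \frac{1}{14} \left(-732\right) = \left(-189\right) \left(- \frac{366}{119}\right) = \frac{9882}{17}$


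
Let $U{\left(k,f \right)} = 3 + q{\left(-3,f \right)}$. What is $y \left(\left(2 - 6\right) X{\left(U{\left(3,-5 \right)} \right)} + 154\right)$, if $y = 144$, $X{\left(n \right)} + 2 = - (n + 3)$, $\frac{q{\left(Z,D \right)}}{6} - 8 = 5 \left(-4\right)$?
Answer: $-14688$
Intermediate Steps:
$q{\left(Z,D \right)} = -72$ ($q{\left(Z,D \right)} = 48 + 6 \cdot 5 \left(-4\right) = 48 + 6 \left(-20\right) = 48 - 120 = -72$)
$U{\left(k,f \right)} = -69$ ($U{\left(k,f \right)} = 3 - 72 = -69$)
$X{\left(n \right)} = -5 - n$ ($X{\left(n \right)} = -2 - \left(n + 3\right) = -2 - \left(3 + n\right) = -5 - n$)
$y \left(\left(2 - 6\right) X{\left(U{\left(3,-5 \right)} \right)} + 154\right) = 144 \left(\left(2 - 6\right) \left(-5 - -69\right) + 154\right) = 144 \left(- 4 \left(-5 + 69\right) + 154\right) = 144 \left(\left(-4\right) 64 + 154\right) = 144 \left(-256 + 154\right) = 144 \left(-102\right) = -14688$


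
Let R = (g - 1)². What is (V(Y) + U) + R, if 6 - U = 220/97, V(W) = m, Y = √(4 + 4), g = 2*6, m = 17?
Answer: 13748/97 ≈ 141.73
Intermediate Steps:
g = 12
Y = 2*√2 (Y = √8 = 2*√2 ≈ 2.8284)
V(W) = 17
U = 362/97 (U = 6 - 220/97 = 362/97 ≈ 3.7320)
R = 121 (R = (12 - 1)² = 11² = 121)
(V(Y) + U) + R = (17 + 362/97) + 121 = 2011/97 + 121 = 13748/97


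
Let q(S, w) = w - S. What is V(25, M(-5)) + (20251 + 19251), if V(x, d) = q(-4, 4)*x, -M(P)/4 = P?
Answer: 39702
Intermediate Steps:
M(P) = -4*P
V(x, d) = 8*x (V(x, d) = (4 - 1*(-4))*x = (4 + 4)*x = 8*x)
V(25, M(-5)) + (20251 + 19251) = 8*25 + (20251 + 19251) = 200 + 39502 = 39702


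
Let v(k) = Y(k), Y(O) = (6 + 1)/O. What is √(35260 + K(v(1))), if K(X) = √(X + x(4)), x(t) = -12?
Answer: √(35260 + I*√5) ≈ 187.78 + 0.006*I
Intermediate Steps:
Y(O) = 7/O
v(k) = 7/k
K(X) = √(-12 + X) (K(X) = √(X - 12) = √(-12 + X))
√(35260 + K(v(1))) = √(35260 + √(-12 + 7/1)) = √(35260 + √(-12 + 7*1)) = √(35260 + √(-12 + 7)) = √(35260 + √(-5)) = √(35260 + I*√5)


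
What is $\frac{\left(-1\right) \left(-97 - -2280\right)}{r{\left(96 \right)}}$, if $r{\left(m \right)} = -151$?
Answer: $\frac{2183}{151} \approx 14.457$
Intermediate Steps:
$\frac{\left(-1\right) \left(-97 - -2280\right)}{r{\left(96 \right)}} = \frac{\left(-1\right) \left(-97 - -2280\right)}{-151} = - (-97 + 2280) \left(- \frac{1}{151}\right) = \left(-1\right) 2183 \left(- \frac{1}{151}\right) = \left(-2183\right) \left(- \frac{1}{151}\right) = \frac{2183}{151}$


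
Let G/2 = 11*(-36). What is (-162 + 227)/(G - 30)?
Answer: -65/822 ≈ -0.079075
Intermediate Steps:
G = -792 (G = 2*(11*(-36)) = 2*(-396) = -792)
(-162 + 227)/(G - 30) = (-162 + 227)/(-792 - 30) = 65/(-822) = 65*(-1/822) = -65/822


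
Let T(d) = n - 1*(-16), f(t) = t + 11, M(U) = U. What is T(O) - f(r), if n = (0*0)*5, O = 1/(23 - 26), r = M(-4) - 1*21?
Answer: 30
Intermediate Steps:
r = -25 (r = -4 - 1*21 = -4 - 21 = -25)
f(t) = 11 + t
O = -⅓ (O = 1/(-3) = -⅓ ≈ -0.33333)
n = 0 (n = 0*5 = 0)
T(d) = 16 (T(d) = 0 - 1*(-16) = 0 + 16 = 16)
T(O) - f(r) = 16 - (11 - 25) = 16 - 1*(-14) = 16 + 14 = 30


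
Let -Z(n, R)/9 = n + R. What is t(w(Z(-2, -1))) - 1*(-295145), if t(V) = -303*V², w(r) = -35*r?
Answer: -270291430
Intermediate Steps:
Z(n, R) = -9*R - 9*n (Z(n, R) = -9*(n + R) = -9*(R + n) = -9*R - 9*n)
t(w(Z(-2, -1))) - 1*(-295145) = -303*1225*(-9*(-1) - 9*(-2))² - 1*(-295145) = -303*1225*(9 + 18)² + 295145 = -303*(-35*27)² + 295145 = -303*(-945)² + 295145 = -303*893025 + 295145 = -270586575 + 295145 = -270291430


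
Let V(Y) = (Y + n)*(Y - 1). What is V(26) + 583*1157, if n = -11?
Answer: 674906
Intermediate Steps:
V(Y) = (-1 + Y)*(-11 + Y) (V(Y) = (Y - 11)*(Y - 1) = (-11 + Y)*(-1 + Y) = (-1 + Y)*(-11 + Y))
V(26) + 583*1157 = (11 + 26² - 12*26) + 583*1157 = (11 + 676 - 312) + 674531 = 375 + 674531 = 674906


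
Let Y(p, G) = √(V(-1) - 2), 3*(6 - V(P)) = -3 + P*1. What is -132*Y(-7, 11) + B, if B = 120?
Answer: 120 - 176*√3 ≈ -184.84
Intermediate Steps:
V(P) = 7 - P/3 (V(P) = 6 - (-3 + P*1)/3 = 6 - (-3 + P)/3 = 6 + (1 - P/3) = 7 - P/3)
Y(p, G) = 4*√3/3 (Y(p, G) = √((7 - ⅓*(-1)) - 2) = √((7 + ⅓) - 2) = √(22/3 - 2) = √(16/3) = 4*√3/3)
-132*Y(-7, 11) + B = -176*√3 + 120 = 120 - 176*√3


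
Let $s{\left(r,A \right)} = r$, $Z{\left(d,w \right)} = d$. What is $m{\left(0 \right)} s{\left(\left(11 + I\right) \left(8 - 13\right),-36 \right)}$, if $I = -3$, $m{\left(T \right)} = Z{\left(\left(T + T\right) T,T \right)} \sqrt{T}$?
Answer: $0$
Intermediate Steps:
$m{\left(T \right)} = 2 T^{\frac{5}{2}}$ ($m{\left(T \right)} = \left(T + T\right) T \sqrt{T} = 2 T T \sqrt{T} = 2 T^{2} \sqrt{T} = 2 T^{\frac{5}{2}}$)
$m{\left(0 \right)} s{\left(\left(11 + I\right) \left(8 - 13\right),-36 \right)} = 2 \cdot 0^{\frac{5}{2}} \left(11 - 3\right) \left(8 - 13\right) = 2 \cdot 0 \cdot 8 \left(-5\right) = 0 \left(-40\right) = 0$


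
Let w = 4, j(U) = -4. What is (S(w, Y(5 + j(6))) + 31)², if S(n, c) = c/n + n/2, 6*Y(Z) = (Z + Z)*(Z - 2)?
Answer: 156025/144 ≈ 1083.5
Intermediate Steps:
Y(Z) = Z*(-2 + Z)/3 (Y(Z) = ((Z + Z)*(Z - 2))/6 = ((2*Z)*(-2 + Z))/6 = (2*Z*(-2 + Z))/6 = Z*(-2 + Z)/3)
S(n, c) = n/2 + c/n (S(n, c) = c/n + n*(½) = c/n + n/2 = n/2 + c/n)
(S(w, Y(5 + j(6))) + 31)² = (((½)*4 + ((5 - 4)*(-2 + (5 - 4))/3)/4) + 31)² = ((2 + ((⅓)*1*(-2 + 1))*(¼)) + 31)² = ((2 + ((⅓)*1*(-1))*(¼)) + 31)² = ((2 - ⅓*¼) + 31)² = ((2 - 1/12) + 31)² = (23/12 + 31)² = (395/12)² = 156025/144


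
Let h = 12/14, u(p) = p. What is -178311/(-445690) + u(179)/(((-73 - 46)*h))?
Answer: -2199671/1623585 ≈ -1.3548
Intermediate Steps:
h = 6/7 (h = (1/14)*12 = 6/7 ≈ 0.85714)
-178311/(-445690) + u(179)/(((-73 - 46)*h)) = -178311/(-445690) + 179/(((-73 - 46)*(6/7))) = -178311*(-1/445690) + 179/((-119*6/7)) = 25473/63670 + 179/(-102) = 25473/63670 + 179*(-1/102) = 25473/63670 - 179/102 = -2199671/1623585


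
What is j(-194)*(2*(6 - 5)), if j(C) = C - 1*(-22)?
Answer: -344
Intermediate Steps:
j(C) = 22 + C (j(C) = C + 22 = 22 + C)
j(-194)*(2*(6 - 5)) = (22 - 194)*(2*(6 - 5)) = -344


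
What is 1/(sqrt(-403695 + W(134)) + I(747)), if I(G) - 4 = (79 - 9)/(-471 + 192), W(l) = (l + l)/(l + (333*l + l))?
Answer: 97764390/10527413909003 - 77841*I*sqrt(45304670705)/10527413909003 ≈ 9.2867e-6 - 0.0015738*I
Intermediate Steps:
W(l) = 2/335 (W(l) = (2*l)/(l + 334*l) = (2*l)/((335*l)) = (2*l)*(1/(335*l)) = 2/335)
I(G) = 1046/279 (I(G) = 4 + (79 - 9)/(-471 + 192) = 4 + 70/(-279) = 4 + 70*(-1/279) = 4 - 70/279 = 1046/279)
1/(sqrt(-403695 + W(134)) + I(747)) = 1/(sqrt(-403695 + 2/335) + 1046/279) = 1/(sqrt(-135237823/335) + 1046/279) = 1/(I*sqrt(45304670705)/335 + 1046/279) = 1/(1046/279 + I*sqrt(45304670705)/335)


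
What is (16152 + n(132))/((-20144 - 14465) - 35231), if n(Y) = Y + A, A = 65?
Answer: -16349/69840 ≈ -0.23409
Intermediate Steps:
n(Y) = 65 + Y (n(Y) = Y + 65 = 65 + Y)
(16152 + n(132))/((-20144 - 14465) - 35231) = (16152 + (65 + 132))/((-20144 - 14465) - 35231) = (16152 + 197)/(-34609 - 35231) = 16349/(-69840) = 16349*(-1/69840) = -16349/69840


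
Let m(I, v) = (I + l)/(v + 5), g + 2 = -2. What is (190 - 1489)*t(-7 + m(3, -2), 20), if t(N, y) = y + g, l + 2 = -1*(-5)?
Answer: -20784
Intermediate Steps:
g = -4 (g = -2 - 2 = -4)
l = 3 (l = -2 - 1*(-5) = -2 + 5 = 3)
m(I, v) = (3 + I)/(5 + v) (m(I, v) = (I + 3)/(v + 5) = (3 + I)/(5 + v))
t(N, y) = -4 + y (t(N, y) = y - 4 = -4 + y)
(190 - 1489)*t(-7 + m(3, -2), 20) = (190 - 1489)*(-4 + 20) = -1299*16 = -20784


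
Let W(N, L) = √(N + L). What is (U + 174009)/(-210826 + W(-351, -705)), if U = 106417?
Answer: -1343661179/1010172803 - 280426*I*√66/11111900833 ≈ -1.3301 - 0.00020502*I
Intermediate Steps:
W(N, L) = √(L + N)
(U + 174009)/(-210826 + W(-351, -705)) = (106417 + 174009)/(-210826 + √(-705 - 351)) = 280426/(-210826 + √(-1056)) = 280426/(-210826 + 4*I*√66)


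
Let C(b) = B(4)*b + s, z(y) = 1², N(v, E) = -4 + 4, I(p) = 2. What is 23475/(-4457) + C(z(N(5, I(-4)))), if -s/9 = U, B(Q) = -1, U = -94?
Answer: 3742690/4457 ≈ 839.73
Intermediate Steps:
N(v, E) = 0
z(y) = 1
s = 846 (s = -9*(-94) = 846)
C(b) = 846 - b (C(b) = -b + 846 = 846 - b)
23475/(-4457) + C(z(N(5, I(-4)))) = 23475/(-4457) + (846 - 1*1) = 23475*(-1/4457) + (846 - 1) = -23475/4457 + 845 = 3742690/4457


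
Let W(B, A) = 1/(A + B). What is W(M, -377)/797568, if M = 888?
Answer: 1/407557248 ≈ 2.4536e-9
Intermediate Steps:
W(M, -377)/797568 = 1/((-377 + 888)*797568) = (1/797568)/511 = (1/511)*(1/797568) = 1/407557248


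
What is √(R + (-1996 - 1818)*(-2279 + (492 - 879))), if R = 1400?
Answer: 2*√2542381 ≈ 3189.0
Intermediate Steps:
√(R + (-1996 - 1818)*(-2279 + (492 - 879))) = √(1400 + (-1996 - 1818)*(-2279 + (492 - 879))) = √(1400 - 3814*(-2279 - 387)) = √(1400 - 3814*(-2666)) = √(1400 + 10168124) = √10169524 = 2*√2542381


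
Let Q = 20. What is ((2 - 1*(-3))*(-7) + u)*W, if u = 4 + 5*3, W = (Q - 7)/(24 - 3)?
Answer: -208/21 ≈ -9.9048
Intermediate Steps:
W = 13/21 (W = (20 - 7)/(24 - 3) = 13/21 ≈ 0.61905)
u = 19 (u = 4 + 15 = 19)
((2 - 1*(-3))*(-7) + u)*W = ((2 - 1*(-3))*(-7) + 19)*(13/21) = ((2 + 3)*(-7) + 19)*(13/21) = (5*(-7) + 19)*(13/21) = (-35 + 19)*(13/21) = -16*13/21 = -208/21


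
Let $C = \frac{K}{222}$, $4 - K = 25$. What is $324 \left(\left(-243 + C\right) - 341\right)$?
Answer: $- \frac{7002126}{37} \approx -1.8925 \cdot 10^{5}$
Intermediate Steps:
$K = -21$ ($K = 4 - 25 = -21$)
$C = - \frac{7}{74}$ ($C = - \frac{21}{222} = \left(-21\right) \frac{1}{222} = - \frac{7}{74} \approx -0.094595$)
$324 \left(\left(-243 + C\right) - 341\right) = 324 \left(\left(-243 - \frac{7}{74}\right) - 341\right) = 324 \left(- \frac{17989}{74} - 341\right) = 324 \left(- \frac{43223}{74}\right) = - \frac{7002126}{37}$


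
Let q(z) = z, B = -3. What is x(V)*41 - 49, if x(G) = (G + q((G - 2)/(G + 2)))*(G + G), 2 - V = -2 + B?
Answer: 38591/9 ≈ 4287.9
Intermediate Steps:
V = 7 (V = 2 - (-2 - 3) = 2 - 1*(-5) = 2 + 5 = 7)
x(G) = 2*G*(G + (-2 + G)/(2 + G)) (x(G) = (G + (G - 2)/(G + 2))*(G + G) = (G + (-2 + G)/(2 + G))*(2*G) = 2*G*(G + (-2 + G)/(2 + G)))
x(V)*41 - 49 = (2*7*(-2 + 7 + 7*(2 + 7))/(2 + 7))*41 - 49 = (2*7*(-2 + 7 + 7*9)/9)*41 - 49 = (2*7*(1/9)*(-2 + 7 + 63))*41 - 49 = (2*7*(1/9)*68)*41 - 49 = (952/9)*41 - 49 = 39032/9 - 49 = 38591/9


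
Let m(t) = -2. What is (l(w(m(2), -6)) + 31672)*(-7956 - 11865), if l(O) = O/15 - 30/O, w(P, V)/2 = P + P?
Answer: -12556689391/20 ≈ -6.2783e+8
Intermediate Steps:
w(P, V) = 4*P (w(P, V) = 2*(P + P) = 2*(2*P) = 4*P)
l(O) = -30/O + O/15 (l(O) = O*(1/15) - 30/O = O/15 - 30/O = -30/O + O/15)
(l(w(m(2), -6)) + 31672)*(-7956 - 11865) = ((-30/(4*(-2)) + (4*(-2))/15) + 31672)*(-7956 - 11865) = ((-30/(-8) + (1/15)*(-8)) + 31672)*(-19821) = ((-30*(-⅛) - 8/15) + 31672)*(-19821) = ((15/4 - 8/15) + 31672)*(-19821) = (193/60 + 31672)*(-19821) = (1900513/60)*(-19821) = -12556689391/20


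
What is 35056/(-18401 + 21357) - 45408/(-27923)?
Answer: 278273684/20635097 ≈ 13.485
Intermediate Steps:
35056/(-18401 + 21357) - 45408/(-27923) = 35056/2956 - 45408*(-1/27923) = 35056*(1/2956) + 45408/27923 = 8764/739 + 45408/27923 = 278273684/20635097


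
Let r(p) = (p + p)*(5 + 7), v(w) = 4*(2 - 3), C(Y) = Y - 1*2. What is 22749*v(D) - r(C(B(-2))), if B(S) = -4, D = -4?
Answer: -90852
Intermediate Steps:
C(Y) = -2 + Y (C(Y) = Y - 2 = -2 + Y)
v(w) = -4 (v(w) = 4*(-1) = -4)
r(p) = 24*p (r(p) = (2*p)*12 = 24*p)
22749*v(D) - r(C(B(-2))) = 22749*(-4) - 24*(-2 - 4) = -90996 - 24*(-6) = -90996 - 1*(-144) = -90996 + 144 = -90852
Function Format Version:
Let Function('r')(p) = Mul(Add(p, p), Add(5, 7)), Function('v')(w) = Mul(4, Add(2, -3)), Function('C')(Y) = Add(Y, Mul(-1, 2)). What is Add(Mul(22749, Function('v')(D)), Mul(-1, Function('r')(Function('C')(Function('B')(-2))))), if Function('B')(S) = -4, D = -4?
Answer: -90852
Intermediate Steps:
Function('C')(Y) = Add(-2, Y) (Function('C')(Y) = Add(Y, -2) = Add(-2, Y))
Function('v')(w) = -4 (Function('v')(w) = Mul(4, -1) = -4)
Function('r')(p) = Mul(24, p) (Function('r')(p) = Mul(Mul(2, p), 12) = Mul(24, p))
Add(Mul(22749, Function('v')(D)), Mul(-1, Function('r')(Function('C')(Function('B')(-2))))) = Add(Mul(22749, -4), Mul(-1, Mul(24, Add(-2, -4)))) = Add(-90996, Mul(-1, Mul(24, -6))) = Add(-90996, Mul(-1, -144)) = Add(-90996, 144) = -90852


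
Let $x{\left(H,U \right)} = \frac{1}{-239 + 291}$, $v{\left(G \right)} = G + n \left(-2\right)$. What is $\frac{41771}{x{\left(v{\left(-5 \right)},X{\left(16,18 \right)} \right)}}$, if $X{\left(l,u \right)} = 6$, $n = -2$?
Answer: $2172092$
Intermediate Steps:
$v{\left(G \right)} = 4 + G$ ($v{\left(G \right)} = G - -4 = G + 4 = 4 + G$)
$x{\left(H,U \right)} = \frac{1}{52}$
$\frac{41771}{x{\left(v{\left(-5 \right)},X{\left(16,18 \right)} \right)}} = 41771 \frac{1}{\frac{1}{52}} = 41771 \cdot 52 = 2172092$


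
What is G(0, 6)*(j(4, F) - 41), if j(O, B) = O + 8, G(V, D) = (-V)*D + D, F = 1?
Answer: -174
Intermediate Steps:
G(V, D) = D - D*V (G(V, D) = -D*V + D = D - D*V)
j(O, B) = 8 + O
G(0, 6)*(j(4, F) - 41) = (6*(1 - 1*0))*((8 + 4) - 41) = (6*(1 + 0))*(12 - 41) = (6*1)*(-29) = 6*(-29) = -174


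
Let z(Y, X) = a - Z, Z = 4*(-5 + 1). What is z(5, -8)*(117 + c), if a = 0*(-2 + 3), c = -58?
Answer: 944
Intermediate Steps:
Z = -16 (Z = 4*(-4) = -16)
a = 0 (a = 0*1 = 0)
z(Y, X) = 16 (z(Y, X) = 0 - 1*(-16) = 0 + 16 = 16)
z(5, -8)*(117 + c) = 16*(117 - 58) = 16*59 = 944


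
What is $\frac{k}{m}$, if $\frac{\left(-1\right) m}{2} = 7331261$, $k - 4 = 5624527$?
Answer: $- \frac{5624531}{14662522} \approx -0.3836$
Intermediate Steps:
$k = 5624531$ ($k = 4 + 5624527 = 5624531$)
$m = -14662522$ ($m = \left(-2\right) 7331261 = -14662522$)
$\frac{k}{m} = \frac{5624531}{-14662522} = 5624531 \left(- \frac{1}{14662522}\right) = - \frac{5624531}{14662522}$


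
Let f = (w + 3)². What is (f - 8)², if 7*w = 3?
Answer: 33856/2401 ≈ 14.101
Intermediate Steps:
w = 3/7 (w = (⅐)*3 = 3/7 ≈ 0.42857)
f = 576/49 (f = (3/7 + 3)² = (24/7)² = 576/49 ≈ 11.755)
(f - 8)² = (576/49 - 8)² = (184/49)² = 33856/2401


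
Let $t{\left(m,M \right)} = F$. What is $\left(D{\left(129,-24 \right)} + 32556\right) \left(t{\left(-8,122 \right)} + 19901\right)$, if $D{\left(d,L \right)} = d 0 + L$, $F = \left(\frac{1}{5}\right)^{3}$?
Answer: $\frac{80927449032}{125} \approx 6.4742 \cdot 10^{8}$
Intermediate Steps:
$F = \frac{1}{125}$ ($F = \left(\frac{1}{5}\right)^{3} = \frac{1}{125} \approx 0.008$)
$t{\left(m,M \right)} = \frac{1}{125}$
$D{\left(d,L \right)} = L$ ($D{\left(d,L \right)} = 0 + L = L$)
$\left(D{\left(129,-24 \right)} + 32556\right) \left(t{\left(-8,122 \right)} + 19901\right) = \left(-24 + 32556\right) \left(\frac{1}{125} + 19901\right) = 32532 \cdot \frac{2487626}{125} = \frac{80927449032}{125}$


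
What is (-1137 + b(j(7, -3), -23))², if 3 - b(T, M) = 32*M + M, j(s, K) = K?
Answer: 140625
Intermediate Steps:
b(T, M) = 3 - 33*M (b(T, M) = 3 - (32*M + M) = 3 - 33*M)
(-1137 + b(j(7, -3), -23))² = (-1137 + (3 - 33*(-23)))² = (-1137 + (3 + 759))² = (-1137 + 762)² = (-375)² = 140625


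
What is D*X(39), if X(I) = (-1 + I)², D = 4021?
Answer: 5806324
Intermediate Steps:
D*X(39) = 4021*(-1 + 39)² = 4021*38² = 4021*1444 = 5806324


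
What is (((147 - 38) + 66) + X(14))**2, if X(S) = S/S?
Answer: 30976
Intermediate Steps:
X(S) = 1
(((147 - 38) + 66) + X(14))**2 = (((147 - 38) + 66) + 1)**2 = ((109 + 66) + 1)**2 = (175 + 1)**2 = 176**2 = 30976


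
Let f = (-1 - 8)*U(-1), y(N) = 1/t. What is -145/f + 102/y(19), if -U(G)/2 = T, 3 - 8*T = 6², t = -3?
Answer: -90302/297 ≈ -304.05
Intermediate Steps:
T = -33/8 (T = 3/8 - ⅛*6² = 3/8 - ⅛*36 = 3/8 - 9/2 = -33/8 ≈ -4.1250)
y(N) = -⅓ (y(N) = 1/(-3) = -⅓)
U(G) = 33/4 (U(G) = -2*(-33/8) = 33/4)
f = -297/4 (f = (-1 - 8)*(33/4) = -9*33/4 = -297/4 ≈ -74.250)
-145/f + 102/y(19) = -145/(-297/4) + 102/(-⅓) = -145*(-4/297) + 102*(-3) = 580/297 - 306 = -90302/297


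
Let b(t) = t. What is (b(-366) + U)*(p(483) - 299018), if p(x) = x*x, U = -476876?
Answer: 31368639418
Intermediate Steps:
p(x) = x²
(b(-366) + U)*(p(483) - 299018) = (-366 - 476876)*(483² - 299018) = -477242*(233289 - 299018) = -477242*(-65729) = 31368639418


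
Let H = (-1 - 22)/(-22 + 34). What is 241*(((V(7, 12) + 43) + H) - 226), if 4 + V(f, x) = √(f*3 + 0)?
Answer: -546347/12 + 241*√21 ≈ -44425.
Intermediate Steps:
V(f, x) = -4 + √3*√f (V(f, x) = -4 + √(f*3 + 0) = -4 + √(3*f + 0) = -4 + √(3*f) = -4 + √3*√f)
H = -23/12 ≈ -1.9167
241*(((V(7, 12) + 43) + H) - 226) = 241*((((-4 + √3*√7) + 43) - 23/12) - 226) = 241*((((-4 + √21) + 43) - 23/12) - 226) = 241*(((39 + √21) - 23/12) - 226) = 241*((445/12 + √21) - 226) = 241*(-2267/12 + √21) = -546347/12 + 241*√21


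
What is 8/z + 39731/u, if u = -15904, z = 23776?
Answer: -29516157/11816672 ≈ -2.4978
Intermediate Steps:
8/z + 39731/u = 8/23776 + 39731/(-15904) = 8*(1/23776) + 39731*(-1/15904) = 1/2972 - 39731/15904 = -29516157/11816672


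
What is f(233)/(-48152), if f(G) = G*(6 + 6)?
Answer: -699/12038 ≈ -0.058066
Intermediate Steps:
f(G) = 12*G (f(G) = G*12 = 12*G)
f(233)/(-48152) = (12*233)/(-48152) = 2796*(-1/48152) = -699/12038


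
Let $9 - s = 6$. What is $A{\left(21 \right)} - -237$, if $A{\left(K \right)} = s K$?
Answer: $300$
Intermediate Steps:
$s = 3$ ($s = 9 - 6 = 3$)
$A{\left(K \right)} = 3 K$
$A{\left(21 \right)} - -237 = 3 \cdot 21 - -237 = 63 + 237 = 300$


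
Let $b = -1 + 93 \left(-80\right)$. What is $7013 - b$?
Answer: $14454$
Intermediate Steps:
$b = -7441$ ($b = -1 - 7440 = -7441$)
$7013 - b = 7013 - -7441 = 7013 + 7441 = 14454$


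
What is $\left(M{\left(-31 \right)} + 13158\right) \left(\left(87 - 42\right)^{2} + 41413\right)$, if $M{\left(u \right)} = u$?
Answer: $570210626$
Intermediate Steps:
$\left(M{\left(-31 \right)} + 13158\right) \left(\left(87 - 42\right)^{2} + 41413\right) = \left(-31 + 13158\right) \left(\left(87 - 42\right)^{2} + 41413\right) = 13127 \left(45^{2} + 41413\right) = 13127 \left(2025 + 41413\right) = 13127 \cdot 43438 = 570210626$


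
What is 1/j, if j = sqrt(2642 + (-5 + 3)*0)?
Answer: sqrt(2642)/2642 ≈ 0.019455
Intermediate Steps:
j = sqrt(2642) (j = sqrt(2642 - 2*0) = sqrt(2642 + 0) = sqrt(2642) ≈ 51.400)
1/j = 1/(sqrt(2642)) = sqrt(2642)/2642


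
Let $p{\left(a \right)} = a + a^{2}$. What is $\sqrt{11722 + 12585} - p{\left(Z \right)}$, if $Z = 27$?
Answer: $-756 + \sqrt{24307} \approx -600.09$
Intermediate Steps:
$\sqrt{11722 + 12585} - p{\left(Z \right)} = \sqrt{11722 + 12585} - 27 \left(1 + 27\right) = \sqrt{24307} - 27 \cdot 28 = \sqrt{24307} - 756 = -756 + \sqrt{24307}$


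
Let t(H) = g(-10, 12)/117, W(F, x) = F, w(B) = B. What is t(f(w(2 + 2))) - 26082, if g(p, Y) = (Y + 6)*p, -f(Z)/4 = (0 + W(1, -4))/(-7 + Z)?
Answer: -339086/13 ≈ -26084.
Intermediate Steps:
f(Z) = -4/(-7 + Z) (f(Z) = -4*(0 + 1)/(-7 + Z) = -4/(-7 + Z))
g(p, Y) = p*(6 + Y) (g(p, Y) = (6 + Y)*p = p*(6 + Y))
t(H) = -20/13 (t(H) = -10*(6 + 12)/117 = -10*18*(1/117) = -180*1/117 = -20/13)
t(f(w(2 + 2))) - 26082 = -20/13 - 26082 = -339086/13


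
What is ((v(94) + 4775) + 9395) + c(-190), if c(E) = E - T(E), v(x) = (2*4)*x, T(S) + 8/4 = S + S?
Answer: 15114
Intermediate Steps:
T(S) = -2 + 2*S (T(S) = -2 + (S + S) = -2 + 2*S)
v(x) = 8*x
c(E) = 2 - E (c(E) = E - (-2 + 2*E) = E + (2 - 2*E) = 2 - E)
((v(94) + 4775) + 9395) + c(-190) = ((8*94 + 4775) + 9395) + (2 - 1*(-190)) = ((752 + 4775) + 9395) + (2 + 190) = (5527 + 9395) + 192 = 14922 + 192 = 15114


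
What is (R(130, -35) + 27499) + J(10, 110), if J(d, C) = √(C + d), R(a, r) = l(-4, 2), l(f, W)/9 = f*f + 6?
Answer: 27697 + 2*√30 ≈ 27708.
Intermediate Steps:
l(f, W) = 54 + 9*f² (l(f, W) = 9*(f*f + 6) = 9*(f² + 6) = 9*(6 + f²) = 54 + 9*f²)
R(a, r) = 198 (R(a, r) = 54 + 9*(-4)² = 54 + 9*16 = 54 + 144 = 198)
(R(130, -35) + 27499) + J(10, 110) = (198 + 27499) + √(110 + 10) = 27697 + √120 = 27697 + 2*√30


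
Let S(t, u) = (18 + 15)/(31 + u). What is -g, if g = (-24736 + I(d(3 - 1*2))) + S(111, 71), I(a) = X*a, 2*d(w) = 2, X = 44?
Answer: 839517/34 ≈ 24692.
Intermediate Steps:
S(t, u) = 33/(31 + u)
d(w) = 1 (d(w) = (½)*2 = 1)
I(a) = 44*a
g = -839517/34 (g = (-24736 + 44*1) + 33/(31 + 71) = (-24736 + 44) + 33/102 = -24692 + 33*(1/102) = -24692 + 11/34 = -839517/34 ≈ -24692.)
-g = -1*(-839517/34) = 839517/34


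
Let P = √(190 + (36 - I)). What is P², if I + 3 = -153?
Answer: 382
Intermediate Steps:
I = -156 (I = -3 - 153 = -156)
P = √382 (P = √(190 + (36 - 1*(-156))) = √(190 + (36 + 156)) = √(190 + 192) = √382 ≈ 19.545)
P² = (√382)² = 382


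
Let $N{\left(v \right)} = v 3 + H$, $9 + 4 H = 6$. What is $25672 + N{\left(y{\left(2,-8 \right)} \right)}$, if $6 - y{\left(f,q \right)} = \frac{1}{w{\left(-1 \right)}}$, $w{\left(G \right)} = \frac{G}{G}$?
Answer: $\frac{102745}{4} \approx 25686.0$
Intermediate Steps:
$H = - \frac{3}{4}$ ($H = - \frac{9}{4} + \frac{1}{4} \cdot 6 = - \frac{9}{4} + \frac{3}{2} = - \frac{3}{4} \approx -0.75$)
$w{\left(G \right)} = 1$
$y{\left(f,q \right)} = 5$ ($y{\left(f,q \right)} = 6 - 1^{-1} = 6 - 1 = 5$)
$N{\left(v \right)} = - \frac{3}{4} + 3 v$ ($N{\left(v \right)} = v 3 - \frac{3}{4} = 3 v - \frac{3}{4} = - \frac{3}{4} + 3 v$)
$25672 + N{\left(y{\left(2,-8 \right)} \right)} = 25672 + \left(- \frac{3}{4} + 3 \cdot 5\right) = 25672 + \left(- \frac{3}{4} + 15\right) = 25672 + \frac{57}{4} = \frac{102745}{4}$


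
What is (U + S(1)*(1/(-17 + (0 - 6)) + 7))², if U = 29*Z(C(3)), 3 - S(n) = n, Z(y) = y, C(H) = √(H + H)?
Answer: 2771734/529 + 18560*√6/23 ≈ 7216.2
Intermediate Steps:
C(H) = √2*√H (C(H) = √(2*H) = √2*√H)
S(n) = 3 - n
U = 29*√6 (U = 29*(√2*√3) = 29*√6 ≈ 71.035)
(U + S(1)*(1/(-17 + (0 - 6)) + 7))² = (29*√6 + (3 - 1*1)*(1/(-17 + (0 - 6)) + 7))² = (29*√6 + (3 - 1)*(1/(-17 - 6) + 7))² = (29*√6 + 2*(1/(-23) + 7))² = (29*√6 + 2*(-1/23 + 7))² = (29*√6 + 2*(160/23))² = (29*√6 + 320/23)² = (320/23 + 29*√6)²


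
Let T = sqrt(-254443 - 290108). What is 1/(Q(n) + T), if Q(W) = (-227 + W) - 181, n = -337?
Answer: -745/1099576 - I*sqrt(544551)/1099576 ≈ -0.00067753 - 0.00067111*I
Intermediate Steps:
Q(W) = -408 + W
T = I*sqrt(544551) (T = sqrt(-544551) = I*sqrt(544551) ≈ 737.94*I)
1/(Q(n) + T) = 1/((-408 - 337) + I*sqrt(544551)) = 1/(-745 + I*sqrt(544551))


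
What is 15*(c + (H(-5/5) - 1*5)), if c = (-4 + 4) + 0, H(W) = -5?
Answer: -150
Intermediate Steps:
c = 0 (c = 0 + 0 = 0)
15*(c + (H(-5/5) - 1*5)) = 15*(0 + (-5 - 1*5)) = 15*(0 + (-5 - 5)) = 15*(0 - 10) = 15*(-10) = -150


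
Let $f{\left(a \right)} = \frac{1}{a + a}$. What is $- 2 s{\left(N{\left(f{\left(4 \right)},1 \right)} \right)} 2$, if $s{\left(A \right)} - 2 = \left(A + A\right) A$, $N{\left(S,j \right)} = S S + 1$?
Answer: $- \frac{8321}{512} \approx -16.252$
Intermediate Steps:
$f{\left(a \right)} = \frac{1}{2 a}$
$N{\left(S,j \right)} = 1 + S^{2}$ ($N{\left(S,j \right)} = S^{2} + 1 = 1 + S^{2}$)
$s{\left(A \right)} = 2 + 2 A^{2}$ ($s{\left(A \right)} = 2 + \left(A + A\right) A = 2 + 2 A A = 2 + 2 A^{2}$)
$- 2 s{\left(N{\left(f{\left(4 \right)},1 \right)} \right)} 2 = - 2 \left(2 + 2 \left(1 + \left(\frac{1}{2 \cdot 4}\right)^{2}\right)^{2}\right) 2 = - 2 \left(2 + 2 \left(1 + \left(\frac{1}{2} \cdot \frac{1}{4}\right)^{2}\right)^{2}\right) 2 = - 2 \left(2 + 2 \left(1 + \left(\frac{1}{8}\right)^{2}\right)^{2}\right) 2 = - 2 \left(2 + 2 \left(1 + \frac{1}{64}\right)^{2}\right) 2 = - 2 \left(2 + 2 \left(\frac{65}{64}\right)^{2}\right) 2 = - 2 \left(2 + 2 \cdot \frac{4225}{4096}\right) 2 = - 2 \left(2 + \frac{4225}{2048}\right) 2 = \left(-2\right) \frac{8321}{2048} \cdot 2 = \left(- \frac{8321}{1024}\right) 2 = - \frac{8321}{512}$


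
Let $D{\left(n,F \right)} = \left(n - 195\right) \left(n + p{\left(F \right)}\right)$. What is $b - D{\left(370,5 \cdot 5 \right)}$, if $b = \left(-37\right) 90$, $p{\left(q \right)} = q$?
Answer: $-72455$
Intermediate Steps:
$D{\left(n,F \right)} = \left(-195 + n\right) \left(F + n\right)$ ($D{\left(n,F \right)} = \left(n - 195\right) \left(n + F\right) = \left(-195 + n\right) \left(F + n\right)$)
$b = -3330$
$b - D{\left(370,5 \cdot 5 \right)} = -3330 - \left(370^{2} - 195 \cdot 5 \cdot 5 - 72150 + 5 \cdot 5 \cdot 370\right) = -3330 - \left(136900 - 4875 - 72150 + 25 \cdot 370\right) = -3330 - \left(136900 - 4875 - 72150 + 9250\right) = -3330 - 69125 = -72455$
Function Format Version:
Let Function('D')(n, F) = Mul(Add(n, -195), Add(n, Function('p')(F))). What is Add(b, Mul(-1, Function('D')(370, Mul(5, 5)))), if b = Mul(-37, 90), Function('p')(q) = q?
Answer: -72455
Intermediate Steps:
Function('D')(n, F) = Mul(Add(-195, n), Add(F, n)) (Function('D')(n, F) = Mul(Add(n, -195), Add(n, F)) = Mul(Add(-195, n), Add(F, n)))
b = -3330
Add(b, Mul(-1, Function('D')(370, Mul(5, 5)))) = Add(-3330, Mul(-1, Add(Pow(370, 2), Mul(-195, Mul(5, 5)), Mul(-195, 370), Mul(Mul(5, 5), 370)))) = Add(-3330, Mul(-1, Add(136900, Mul(-195, 25), -72150, Mul(25, 370)))) = Add(-3330, Mul(-1, Add(136900, -4875, -72150, 9250))) = Add(-3330, Mul(-1, 69125)) = Add(-3330, -69125) = -72455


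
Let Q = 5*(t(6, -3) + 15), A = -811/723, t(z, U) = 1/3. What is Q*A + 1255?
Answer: 2535565/2169 ≈ 1169.0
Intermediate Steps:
t(z, U) = ⅓
A = -811/723 (A = -811*1/723 = -811/723 ≈ -1.1217)
Q = 230/3 (Q = 5*(⅓ + 15) = 5*(46/3) = 230/3 ≈ 76.667)
Q*A + 1255 = (230/3)*(-811/723) + 1255 = -186530/2169 + 1255 = 2535565/2169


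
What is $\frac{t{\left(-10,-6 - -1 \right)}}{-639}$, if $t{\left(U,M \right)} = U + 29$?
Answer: $- \frac{19}{639} \approx -0.029734$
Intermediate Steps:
$t{\left(U,M \right)} = 29 + U$
$\frac{t{\left(-10,-6 - -1 \right)}}{-639} = \frac{29 - 10}{-639} = 19 \left(- \frac{1}{639}\right) = - \frac{19}{639}$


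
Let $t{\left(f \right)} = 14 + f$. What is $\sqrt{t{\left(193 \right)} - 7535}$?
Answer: $4 i \sqrt{458} \approx 85.604 i$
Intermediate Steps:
$\sqrt{t{\left(193 \right)} - 7535} = \sqrt{\left(14 + 193\right) - 7535} = \sqrt{207 - 7535} = \sqrt{-7328} = 4 i \sqrt{458}$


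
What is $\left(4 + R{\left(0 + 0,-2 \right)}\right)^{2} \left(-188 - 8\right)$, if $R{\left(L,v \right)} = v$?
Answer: $-784$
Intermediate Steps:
$\left(4 + R{\left(0 + 0,-2 \right)}\right)^{2} \left(-188 - 8\right) = \left(4 - 2\right)^{2} \left(-188 - 8\right) = 2^{2} \left(-196\right) = 4 \left(-196\right) = -784$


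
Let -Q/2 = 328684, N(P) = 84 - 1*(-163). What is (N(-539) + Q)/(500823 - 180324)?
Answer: -657121/320499 ≈ -2.0503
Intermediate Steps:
N(P) = 247 (N(P) = 84 + 163 = 247)
Q = -657368 (Q = -2*328684 = -657368)
(N(-539) + Q)/(500823 - 180324) = (247 - 657368)/(500823 - 180324) = -657121/320499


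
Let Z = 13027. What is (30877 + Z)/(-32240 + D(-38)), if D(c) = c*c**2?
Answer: -5488/10889 ≈ -0.50399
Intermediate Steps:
D(c) = c**3
(30877 + Z)/(-32240 + D(-38)) = (30877 + 13027)/(-32240 + (-38)**3) = 43904/(-32240 - 54872) = 43904/(-87112) = 43904*(-1/87112) = -5488/10889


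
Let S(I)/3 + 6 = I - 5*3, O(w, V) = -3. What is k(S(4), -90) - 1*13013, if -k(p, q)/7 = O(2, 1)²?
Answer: -13076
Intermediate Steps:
S(I) = -63 + 3*I (S(I) = -18 + 3*(I - 5*3) = -18 + 3*(I - 15) = -18 + 3*(-15 + I) = -18 + (-45 + 3*I) = -63 + 3*I)
k(p, q) = -63 (k(p, q) = -7*(-3)² = -7*9 = -63)
k(S(4), -90) - 1*13013 = -63 - 1*13013 = -63 - 13013 = -13076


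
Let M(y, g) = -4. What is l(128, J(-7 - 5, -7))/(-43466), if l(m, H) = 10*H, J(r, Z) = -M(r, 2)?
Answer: -20/21733 ≈ -0.00092026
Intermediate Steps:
J(r, Z) = 4 (J(r, Z) = -1*(-4) = 4)
l(128, J(-7 - 5, -7))/(-43466) = (10*4)/(-43466) = 40*(-1/43466) = -20/21733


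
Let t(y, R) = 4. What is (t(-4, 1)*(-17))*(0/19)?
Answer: 0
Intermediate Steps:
(t(-4, 1)*(-17))*(0/19) = (4*(-17))*(0/19) = -0/19 = -68*0 = 0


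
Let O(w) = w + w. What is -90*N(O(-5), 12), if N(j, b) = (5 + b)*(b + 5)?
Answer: -26010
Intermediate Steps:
O(w) = 2*w
N(j, b) = (5 + b)**2 (N(j, b) = (5 + b)*(5 + b) = (5 + b)**2)
-90*N(O(-5), 12) = -90*(5 + 12)**2 = -90*17**2 = -90*289 = -26010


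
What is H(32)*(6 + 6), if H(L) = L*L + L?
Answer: 12672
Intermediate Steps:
H(L) = L + L**2 (H(L) = L**2 + L = L + L**2)
H(32)*(6 + 6) = (32*(1 + 32))*(6 + 6) = (32*33)*12 = 1056*12 = 12672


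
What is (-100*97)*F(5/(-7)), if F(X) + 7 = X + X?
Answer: 572300/7 ≈ 81757.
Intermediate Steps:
F(X) = -7 + 2*X (F(X) = -7 + (X + X) = -7 + 2*X)
(-100*97)*F(5/(-7)) = (-100*97)*(-7 + 2*(5/(-7))) = -9700*(-7 + 2*(5*(-⅐))) = -9700*(-7 + 2*(-5/7)) = -9700*(-7 - 10/7) = -9700*(-59/7) = 572300/7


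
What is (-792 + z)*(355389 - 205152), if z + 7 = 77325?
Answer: 11497036662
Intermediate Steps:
z = 77318 (z = -7 + 77325 = 77318)
(-792 + z)*(355389 - 205152) = (-792 + 77318)*(355389 - 205152) = 76526*150237 = 11497036662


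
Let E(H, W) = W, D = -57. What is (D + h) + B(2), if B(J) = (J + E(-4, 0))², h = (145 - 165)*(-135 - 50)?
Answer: 3647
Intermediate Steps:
h = 3700 (h = -20*(-185) = 3700)
B(J) = J² (B(J) = (J + 0)² = J²)
(D + h) + B(2) = (-57 + 3700) + 2² = 3643 + 4 = 3647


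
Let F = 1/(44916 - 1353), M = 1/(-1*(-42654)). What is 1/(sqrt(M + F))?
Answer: sqrt(17800325436426)/28739 ≈ 146.81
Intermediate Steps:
M = 1/42654 ≈ 2.3444e-5
F = 1/43563 ≈ 2.2955e-5
1/(sqrt(M + F)) = 1/(sqrt(1/42654 + 1/43563)) = 1/(sqrt(28739/619378734)) = 1/(sqrt(17800325436426)/619378734) = sqrt(17800325436426)/28739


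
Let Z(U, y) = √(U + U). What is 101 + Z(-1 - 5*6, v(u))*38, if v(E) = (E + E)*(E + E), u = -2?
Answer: 101 + 38*I*√62 ≈ 101.0 + 299.21*I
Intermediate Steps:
v(E) = 4*E² (v(E) = (2*E)*(2*E) = 4*E²)
Z(U, y) = √2*√U (Z(U, y) = √(2*U) = √2*√U)
101 + Z(-1 - 5*6, v(u))*38 = 101 + (√2*√(-1 - 5*6))*38 = 101 + (√2*√(-1 - 30))*38 = 101 + (√2*√(-31))*38 = 101 + (√2*(I*√31))*38 = 101 + (I*√62)*38 = 101 + 38*I*√62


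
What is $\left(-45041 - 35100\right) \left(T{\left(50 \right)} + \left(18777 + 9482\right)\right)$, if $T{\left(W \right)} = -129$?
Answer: $-2254366330$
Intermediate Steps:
$\left(-45041 - 35100\right) \left(T{\left(50 \right)} + \left(18777 + 9482\right)\right) = \left(-45041 - 35100\right) \left(-129 + \left(18777 + 9482\right)\right) = - 80141 \left(-129 + 28259\right) = \left(-80141\right) 28130 = -2254366330$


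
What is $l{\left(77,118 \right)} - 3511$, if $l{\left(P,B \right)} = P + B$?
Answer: $-3316$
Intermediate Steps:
$l{\left(P,B \right)} = B + P$
$l{\left(77,118 \right)} - 3511 = \left(118 + 77\right) - 3511 = 195 - 3511 = -3316$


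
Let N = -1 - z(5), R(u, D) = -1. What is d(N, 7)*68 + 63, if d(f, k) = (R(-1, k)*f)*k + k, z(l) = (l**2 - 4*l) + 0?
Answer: 3395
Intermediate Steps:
z(l) = l**2 - 4*l
N = -6 (N = -1 - 5*(-4 + 5) = -1 - 5 = -6)
d(f, k) = k - f*k (d(f, k) = (-f)*k + k = -f*k + k = k - f*k)
d(N, 7)*68 + 63 = (7*(1 - 1*(-6)))*68 + 63 = (7*(1 + 6))*68 + 63 = (7*7)*68 + 63 = 49*68 + 63 = 3332 + 63 = 3395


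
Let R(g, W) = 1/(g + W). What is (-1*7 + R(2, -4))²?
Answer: 225/4 ≈ 56.250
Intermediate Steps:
R(g, W) = 1/(W + g)
(-1*7 + R(2, -4))² = (-1*7 + 1/(-4 + 2))² = (-7 + 1/(-2))² = (-7 - ½)² = (-15/2)² = 225/4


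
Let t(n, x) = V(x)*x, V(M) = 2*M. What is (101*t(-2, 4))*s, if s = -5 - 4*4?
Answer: -67872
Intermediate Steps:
t(n, x) = 2*x**2 (t(n, x) = (2*x)*x = 2*x**2)
s = -21 (s = -5 - 16 = -21)
(101*t(-2, 4))*s = (101*(2*4**2))*(-21) = (101*(2*16))*(-21) = (101*32)*(-21) = 3232*(-21) = -67872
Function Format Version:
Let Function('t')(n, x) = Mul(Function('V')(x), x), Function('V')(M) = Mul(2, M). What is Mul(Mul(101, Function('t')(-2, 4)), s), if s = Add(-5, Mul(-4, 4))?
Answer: -67872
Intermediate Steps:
Function('t')(n, x) = Mul(2, Pow(x, 2)) (Function('t')(n, x) = Mul(Mul(2, x), x) = Mul(2, Pow(x, 2)))
s = -21 (s = Add(-5, -16) = -21)
Mul(Mul(101, Function('t')(-2, 4)), s) = Mul(Mul(101, Mul(2, Pow(4, 2))), -21) = Mul(Mul(101, Mul(2, 16)), -21) = Mul(Mul(101, 32), -21) = Mul(3232, -21) = -67872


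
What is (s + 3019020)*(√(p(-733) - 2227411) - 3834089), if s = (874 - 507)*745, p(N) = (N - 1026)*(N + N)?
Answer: -12623488816715 + 3292435*√351283 ≈ -1.2622e+13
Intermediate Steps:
p(N) = 2*N*(-1026 + N) (p(N) = (-1026 + N)*(2*N) = 2*N*(-1026 + N))
s = 273415 (s = 367*745 = 273415)
(s + 3019020)*(√(p(-733) - 2227411) - 3834089) = (273415 + 3019020)*(√(2*(-733)*(-1026 - 733) - 2227411) - 3834089) = 3292435*(√(2*(-733)*(-1759) - 2227411) - 3834089) = 3292435*(√(2578694 - 2227411) - 3834089) = 3292435*(√351283 - 3834089) = 3292435*(-3834089 + √351283) = -12623488816715 + 3292435*√351283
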